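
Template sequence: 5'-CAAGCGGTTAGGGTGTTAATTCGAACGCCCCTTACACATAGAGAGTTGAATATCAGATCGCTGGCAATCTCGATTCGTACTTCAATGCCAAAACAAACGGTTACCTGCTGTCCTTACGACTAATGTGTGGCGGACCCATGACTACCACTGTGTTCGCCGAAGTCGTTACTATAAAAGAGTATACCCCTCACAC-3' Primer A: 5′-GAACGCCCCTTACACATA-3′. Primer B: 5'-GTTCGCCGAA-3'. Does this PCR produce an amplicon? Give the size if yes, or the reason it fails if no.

No product — both primers anneal to the same strand and extend in the same direction.

Primer A (GAACGCCCCTTACACATA) matches the top strand at positions 23–40 (3' end points downstream).
Primer B (GTTCGCCGAA) also matches the top strand directly, at positions 152–161 — its reverse complement TTCGGCGAAC is not present.
Both primers anneal to the bottom strand with 3' ends pointing the same way, so neither can prime synthesis back toward the other.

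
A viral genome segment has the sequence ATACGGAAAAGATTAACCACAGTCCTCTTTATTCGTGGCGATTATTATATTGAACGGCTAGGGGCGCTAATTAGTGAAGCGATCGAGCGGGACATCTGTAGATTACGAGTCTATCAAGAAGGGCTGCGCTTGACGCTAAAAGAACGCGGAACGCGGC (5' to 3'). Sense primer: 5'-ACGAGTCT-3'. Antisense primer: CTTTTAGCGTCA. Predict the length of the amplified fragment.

Forward primer ACGAGTCT is found on the top strand at positions 105–112.
Taking the reverse complement of CTTTTAGCGTCA gives TGACGCTAAAAG, found at positions 131–142 on the template; the primer anneals here to the top strand with its 3' end pointing upstream.
Product length = (reverse-primer end) − (forward-primer start) + 1 = 142 − 105 + 1 = 38 bp.

38 bp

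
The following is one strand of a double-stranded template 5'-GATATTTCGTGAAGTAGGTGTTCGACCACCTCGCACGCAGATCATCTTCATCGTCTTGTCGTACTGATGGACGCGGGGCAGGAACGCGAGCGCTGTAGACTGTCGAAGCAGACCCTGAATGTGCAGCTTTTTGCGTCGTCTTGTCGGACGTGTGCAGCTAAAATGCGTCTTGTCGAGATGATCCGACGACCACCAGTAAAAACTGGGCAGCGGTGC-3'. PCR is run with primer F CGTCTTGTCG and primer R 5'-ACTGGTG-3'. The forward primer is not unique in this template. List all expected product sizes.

The forward primer CGTCTTGTCG matches the top strand at positions 52–61, 137–146, 166–175.
The reverse primer's reverse complement is CACCAGT, matching at positions 191–197.
Each forward site pairs with the reverse site to give a product ending at position 197: sizes 146, 61, 32 bp.

146 bp, 61 bp, 32 bp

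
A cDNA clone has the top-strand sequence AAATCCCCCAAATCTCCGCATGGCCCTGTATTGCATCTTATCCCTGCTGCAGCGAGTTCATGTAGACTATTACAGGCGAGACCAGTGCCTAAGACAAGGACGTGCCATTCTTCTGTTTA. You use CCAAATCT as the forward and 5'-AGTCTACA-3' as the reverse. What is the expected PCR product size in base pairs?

Scanning the template, CCAAATCT occurs at positions 8–15; this primer anneals to the bottom strand there with its 3' end pointing downstream.
Taking the reverse complement of AGTCTACA gives TGTAGACT, found at positions 61–68 on the template; the primer anneals here to the top strand with its 3' end pointing upstream.
Amplicon spans positions 8–68: 61 bp.

61 bp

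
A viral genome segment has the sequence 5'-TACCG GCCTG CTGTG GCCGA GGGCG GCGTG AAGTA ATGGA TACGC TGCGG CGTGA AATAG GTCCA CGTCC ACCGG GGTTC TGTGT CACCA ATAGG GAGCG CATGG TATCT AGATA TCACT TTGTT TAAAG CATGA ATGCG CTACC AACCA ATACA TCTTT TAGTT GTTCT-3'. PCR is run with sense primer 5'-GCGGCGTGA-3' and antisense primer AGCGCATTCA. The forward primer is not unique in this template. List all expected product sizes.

The forward primer GCGGCGTGA matches the top strand at positions 23–31, 47–55.
The reverse primer's reverse complement is TGAATGCGCT, matching at positions 133–142.
Each forward site pairs with the reverse site to give a product ending at position 142: sizes 120, 96 bp.

120 bp, 96 bp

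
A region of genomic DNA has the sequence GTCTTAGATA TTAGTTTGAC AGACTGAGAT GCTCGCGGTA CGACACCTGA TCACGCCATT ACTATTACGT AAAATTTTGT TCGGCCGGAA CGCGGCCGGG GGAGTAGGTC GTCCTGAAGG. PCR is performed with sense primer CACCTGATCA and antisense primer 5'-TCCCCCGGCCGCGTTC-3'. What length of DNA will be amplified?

60 bp

Forward primer CACCTGATCA is found on the top strand at positions 44–53.
Taking the reverse complement of TCCCCCGGCCGCGTTC gives GAACGCGGCCGGGGGA, found at positions 88–103 on the template; the primer anneals here to the top strand with its 3' end pointing upstream.
Amplicon spans positions 44–103: 60 bp.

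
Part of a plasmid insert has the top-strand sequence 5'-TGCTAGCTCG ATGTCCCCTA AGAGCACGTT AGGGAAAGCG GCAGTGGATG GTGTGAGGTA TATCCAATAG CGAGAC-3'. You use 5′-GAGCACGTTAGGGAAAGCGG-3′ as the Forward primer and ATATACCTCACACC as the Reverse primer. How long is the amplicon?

Scanning the template, GAGCACGTTAGGGAAAGCGG occurs at positions 22–41; this primer anneals to the bottom strand there with its 3' end pointing downstream.
The reverse primer's reverse complement is GGTGTGAGGTATAT, which matches the template at positions 50–63.
The product runs from position 22 to position 63, so its length is 63 − 22 + 1 = 42 bp.

42 bp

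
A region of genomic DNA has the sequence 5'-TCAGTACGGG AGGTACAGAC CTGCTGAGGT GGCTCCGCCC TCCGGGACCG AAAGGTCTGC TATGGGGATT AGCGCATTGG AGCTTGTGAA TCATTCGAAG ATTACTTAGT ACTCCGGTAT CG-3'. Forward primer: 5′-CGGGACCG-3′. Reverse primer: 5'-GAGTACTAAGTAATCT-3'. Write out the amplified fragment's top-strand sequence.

Scanning the template, CGGGACCG occurs at positions 43–50; this primer anneals to the bottom strand there with its 3' end pointing downstream.
The reverse primer's reverse complement is AGATTACTTAGTACTC, which matches the template at positions 99–114.
The product is the template from position 43 through 114 (72 bp).

5'-CGGGACCGAAAGGTCTGCTATGGGGATTAGCGCATTGGAGCTTGTGAATCATTCGAAGATTACTTAGTACTC-3'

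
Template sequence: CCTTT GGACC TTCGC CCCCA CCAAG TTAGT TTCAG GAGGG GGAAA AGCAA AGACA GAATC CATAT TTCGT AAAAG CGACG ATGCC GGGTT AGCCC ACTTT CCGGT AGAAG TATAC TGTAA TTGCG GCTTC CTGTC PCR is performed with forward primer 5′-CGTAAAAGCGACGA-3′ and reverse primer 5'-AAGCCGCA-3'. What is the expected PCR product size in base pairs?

62 bp

Forward primer CGTAAAAGCGACGA is found on the top strand at positions 68–81.
Taking the reverse complement of AAGCCGCA gives TGCGGCTT, found at positions 122–129 on the template; the primer anneals here to the top strand with its 3' end pointing upstream.
Product length = (reverse-primer end) − (forward-primer start) + 1 = 129 − 68 + 1 = 62 bp.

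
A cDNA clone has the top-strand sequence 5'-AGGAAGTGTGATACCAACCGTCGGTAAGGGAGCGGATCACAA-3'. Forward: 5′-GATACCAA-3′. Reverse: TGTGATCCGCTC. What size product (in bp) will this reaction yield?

32 bp

The forward primer matches the template at positions 10–17.
The reverse primer's reverse complement is GAGCGGATCACA, which matches the template at positions 30–41.
The product runs from position 10 to position 41, so its length is 41 − 10 + 1 = 32 bp.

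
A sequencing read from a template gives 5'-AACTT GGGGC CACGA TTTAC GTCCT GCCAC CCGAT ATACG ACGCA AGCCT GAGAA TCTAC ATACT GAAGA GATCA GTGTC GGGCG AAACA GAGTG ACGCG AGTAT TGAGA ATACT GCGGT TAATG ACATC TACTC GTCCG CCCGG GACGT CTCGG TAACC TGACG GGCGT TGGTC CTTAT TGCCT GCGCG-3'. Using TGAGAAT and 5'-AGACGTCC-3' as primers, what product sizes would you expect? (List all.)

103 bp, 47 bp

The forward primer TGAGAAT matches the top strand at positions 50–56, 106–112.
The reverse primer's reverse complement is GGACGTCT, matching at positions 145–152.
Each forward site pairs with the reverse site to give a product ending at position 152: sizes 103, 47 bp.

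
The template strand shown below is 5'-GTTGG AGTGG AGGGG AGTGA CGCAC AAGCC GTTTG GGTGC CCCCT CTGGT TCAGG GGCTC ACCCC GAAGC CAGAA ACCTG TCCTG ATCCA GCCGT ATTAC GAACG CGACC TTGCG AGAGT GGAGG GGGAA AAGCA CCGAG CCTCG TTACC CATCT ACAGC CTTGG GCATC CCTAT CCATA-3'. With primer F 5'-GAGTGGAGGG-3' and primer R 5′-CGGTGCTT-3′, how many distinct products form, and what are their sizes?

The forward primer GAGTGGAGGG matches the top strand at positions 5–14, 117–126.
The reverse primer's reverse complement is AAGCACCG, matching at positions 131–138.
Each forward site pairs with the reverse site to give a product ending at position 138: sizes 134, 22 bp.

Two products: 134 bp, 22 bp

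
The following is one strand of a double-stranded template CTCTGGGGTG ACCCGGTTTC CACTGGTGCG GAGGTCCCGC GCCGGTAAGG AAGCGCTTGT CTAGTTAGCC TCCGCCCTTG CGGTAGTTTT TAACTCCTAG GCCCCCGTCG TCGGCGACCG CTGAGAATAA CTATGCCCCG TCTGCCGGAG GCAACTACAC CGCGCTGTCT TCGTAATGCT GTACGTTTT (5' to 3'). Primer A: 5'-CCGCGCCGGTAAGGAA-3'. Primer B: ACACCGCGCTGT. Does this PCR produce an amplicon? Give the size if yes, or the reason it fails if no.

No product — both primers anneal to the same strand and extend in the same direction.

Primer A (CCGCGCCGGTAAGGAA) matches the top strand at positions 37–52 (3' end points downstream).
Primer B (ACACCGCGCTGT) also matches the top strand directly, at positions 157–168 — its reverse complement ACAGCGCGGTGT is not present.
Both primers anneal to the bottom strand with 3' ends pointing the same way, so neither can prime synthesis back toward the other.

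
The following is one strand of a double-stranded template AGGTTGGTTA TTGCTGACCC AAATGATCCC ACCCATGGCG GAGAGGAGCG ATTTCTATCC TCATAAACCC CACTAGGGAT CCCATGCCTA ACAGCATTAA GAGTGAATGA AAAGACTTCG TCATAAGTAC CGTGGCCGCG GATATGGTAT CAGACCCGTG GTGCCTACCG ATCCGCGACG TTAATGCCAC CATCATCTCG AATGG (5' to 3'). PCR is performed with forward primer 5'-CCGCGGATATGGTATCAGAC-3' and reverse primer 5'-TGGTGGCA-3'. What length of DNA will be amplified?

57 bp

Scanning the template, CCGCGGATATGGTATCAGAC occurs at positions 136–155; this primer anneals to the bottom strand there with its 3' end pointing downstream.
Reverse complement of the reverse primer: TGCCACCA. This occurs on the top strand at positions 185–192.
Product length = (reverse-primer end) − (forward-primer start) + 1 = 192 − 136 + 1 = 57 bp.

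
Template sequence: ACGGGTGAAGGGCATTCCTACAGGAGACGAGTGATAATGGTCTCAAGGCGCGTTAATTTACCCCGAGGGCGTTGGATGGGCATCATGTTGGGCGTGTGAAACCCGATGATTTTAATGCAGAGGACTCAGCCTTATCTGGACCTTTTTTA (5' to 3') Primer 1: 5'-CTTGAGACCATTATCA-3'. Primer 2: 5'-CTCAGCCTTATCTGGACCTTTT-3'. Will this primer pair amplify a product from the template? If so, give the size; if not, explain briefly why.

Primer 1 (CTTGAGACCATTATCA) has reverse complement TGATAATGGTCTCAAG, which matches the top strand at positions 32–47; primer 1 anneals to the top strand there with its 3' end pointing upstream toward position 32.
Primer 2 (CTCAGCCTTATCTGGACCTTTT) matches the top strand directly at positions 125–146; it anneals to the bottom strand with its 3' end pointing downstream toward position 146.
The 3' ends diverge (primer 1 extends toward position 1, primer 2 toward position 149), so the primers never converge on a shared product.

No product — the primers' 3' ends point away from each other.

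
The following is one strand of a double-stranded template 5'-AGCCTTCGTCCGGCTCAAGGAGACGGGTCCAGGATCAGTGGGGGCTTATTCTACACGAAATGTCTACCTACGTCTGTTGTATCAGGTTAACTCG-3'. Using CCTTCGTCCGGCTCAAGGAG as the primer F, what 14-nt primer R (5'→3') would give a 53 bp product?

5'-TGTAGAATAAGCCC-3'

The forward primer binds at positions 3–22, so a 53 bp product ends at position 3 + 53 − 1 = 55.
The reverse primer anneals to the top strand over positions 42–55, i.e. to GGGCTTATTCTACA.
Its sequence written 5'→3' is the reverse complement: TGTAGAATAAGCCC.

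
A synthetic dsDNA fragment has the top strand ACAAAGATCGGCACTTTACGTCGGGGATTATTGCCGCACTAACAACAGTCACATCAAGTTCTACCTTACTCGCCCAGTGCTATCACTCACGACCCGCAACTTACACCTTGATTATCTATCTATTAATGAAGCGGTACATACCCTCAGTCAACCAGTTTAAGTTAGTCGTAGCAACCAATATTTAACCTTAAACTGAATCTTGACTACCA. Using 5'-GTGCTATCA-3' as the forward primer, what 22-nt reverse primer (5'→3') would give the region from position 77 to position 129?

The product's 3' end on the top strand is position 129.
The reverse primer anneals to the top strand over positions 108–129, i.e. to TTGATTATCTATCTATTAATGA.
Its sequence written 5'→3' is the reverse complement: TCATTAATAGATAGATAATCAA.

5'-TCATTAATAGATAGATAATCAA-3'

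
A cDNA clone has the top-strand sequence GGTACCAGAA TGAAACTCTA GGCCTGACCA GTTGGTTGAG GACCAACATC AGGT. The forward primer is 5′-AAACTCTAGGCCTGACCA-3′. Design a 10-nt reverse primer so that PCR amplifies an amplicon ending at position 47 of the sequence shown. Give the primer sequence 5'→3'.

5'-GTTGGTCCTC-3'

The forward primer binds at positions 13–30; the product's 3' end on the top strand is position 47.
The reverse primer anneals to the top strand over positions 38–47, i.e. to GAGGACCAAC.
Its sequence written 5'→3' is the reverse complement: GTTGGTCCTC.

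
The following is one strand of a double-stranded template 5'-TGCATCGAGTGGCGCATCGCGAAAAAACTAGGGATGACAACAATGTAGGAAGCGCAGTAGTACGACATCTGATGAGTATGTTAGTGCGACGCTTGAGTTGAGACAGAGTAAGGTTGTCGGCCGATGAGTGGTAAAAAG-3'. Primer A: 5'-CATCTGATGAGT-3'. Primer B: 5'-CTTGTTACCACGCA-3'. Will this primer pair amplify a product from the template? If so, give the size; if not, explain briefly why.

No product — primer B has no binding site in the template.

Primer B (CTTGTTACCACGCA) does not match the top strand, and its reverse complement TGCGTGGTAACAAG does not match either.
With no annealing site for primer B, no amplification occurs.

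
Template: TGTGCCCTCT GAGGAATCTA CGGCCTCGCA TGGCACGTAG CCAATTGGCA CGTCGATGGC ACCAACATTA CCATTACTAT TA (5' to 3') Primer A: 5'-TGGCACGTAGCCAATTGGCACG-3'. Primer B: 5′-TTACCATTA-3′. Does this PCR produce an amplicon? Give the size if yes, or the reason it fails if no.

No product — both primers anneal to the same strand and extend in the same direction.

Primer A (TGGCACGTAGCCAATTGGCACG) matches the top strand at positions 31–52 (3' end points downstream).
Primer B (TTACCATTA) also matches the top strand directly, at positions 68–76 — its reverse complement TAATGGTAA is not present.
Both primers anneal to the bottom strand with 3' ends pointing the same way, so neither can prime synthesis back toward the other.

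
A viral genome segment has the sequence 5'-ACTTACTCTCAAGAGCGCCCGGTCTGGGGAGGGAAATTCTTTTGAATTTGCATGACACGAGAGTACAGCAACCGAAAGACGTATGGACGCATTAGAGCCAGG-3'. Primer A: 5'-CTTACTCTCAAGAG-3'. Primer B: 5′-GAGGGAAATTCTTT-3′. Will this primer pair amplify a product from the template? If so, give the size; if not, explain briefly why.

No product — both primers anneal to the same strand and extend in the same direction.

Primer A (CTTACTCTCAAGAG) matches the top strand at positions 2–15 (3' end points downstream).
Primer B (GAGGGAAATTCTTT) also matches the top strand directly, at positions 29–42 — its reverse complement AAAGAATTTCCCTC is not present.
Both primers anneal to the bottom strand with 3' ends pointing the same way, so neither can prime synthesis back toward the other.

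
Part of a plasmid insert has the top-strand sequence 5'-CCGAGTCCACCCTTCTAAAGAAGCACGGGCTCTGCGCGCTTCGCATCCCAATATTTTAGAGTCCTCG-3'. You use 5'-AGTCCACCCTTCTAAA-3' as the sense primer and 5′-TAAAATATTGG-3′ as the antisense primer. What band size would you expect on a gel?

55 bp

The forward primer matches the template at positions 4–19.
The reverse primer's reverse complement is CCAATATTTTA, which matches the template at positions 48–58.
Amplicon spans positions 4–58: 55 bp.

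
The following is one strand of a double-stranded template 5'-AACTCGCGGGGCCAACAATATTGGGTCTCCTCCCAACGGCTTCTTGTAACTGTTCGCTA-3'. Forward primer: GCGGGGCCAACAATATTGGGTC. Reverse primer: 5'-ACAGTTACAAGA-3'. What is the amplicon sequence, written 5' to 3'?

5'-GCGGGGCCAACAATATTGGGTCTCCTCCCAACGGCTTCTTGTAACTGT-3'

Forward primer GCGGGGCCAACAATATTGGGTC is found on the top strand at positions 6–27.
Reverse complement of the reverse primer: TCTTGTAACTGT. This occurs on the top strand at positions 42–53.
The product is the template from position 6 through 53 (48 bp).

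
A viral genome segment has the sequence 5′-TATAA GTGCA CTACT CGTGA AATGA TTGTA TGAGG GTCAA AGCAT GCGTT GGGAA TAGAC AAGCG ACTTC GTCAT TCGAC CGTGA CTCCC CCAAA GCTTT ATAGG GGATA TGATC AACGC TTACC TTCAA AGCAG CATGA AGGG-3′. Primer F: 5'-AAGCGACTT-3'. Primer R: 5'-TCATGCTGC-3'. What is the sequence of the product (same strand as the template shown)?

The forward primer matches the template at positions 61–69.
The reverse primer's reverse complement is GCAGCATGA, which matches the template at positions 132–140.
The product is the template from position 61 through 140 (80 bp).

5'-AAGCGACTTCGTCATTCGACCGTGACTCCCCCAAAGCTTTATAGGGGATATGATCAACGCTTACCTTCAAAGCAGCATGA-3'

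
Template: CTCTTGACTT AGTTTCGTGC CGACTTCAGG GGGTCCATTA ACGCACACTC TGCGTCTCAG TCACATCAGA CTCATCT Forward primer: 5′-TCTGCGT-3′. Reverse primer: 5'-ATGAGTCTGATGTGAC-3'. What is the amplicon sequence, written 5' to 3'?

5'-TCTGCGTCTCAGTCACATCAGACTCAT-3'

Forward primer TCTGCGT is found on the top strand at positions 49–55.
The reverse primer's reverse complement is GTCACATCAGACTCAT, which matches the template at positions 60–75.
The product is the template from position 49 through 75 (27 bp).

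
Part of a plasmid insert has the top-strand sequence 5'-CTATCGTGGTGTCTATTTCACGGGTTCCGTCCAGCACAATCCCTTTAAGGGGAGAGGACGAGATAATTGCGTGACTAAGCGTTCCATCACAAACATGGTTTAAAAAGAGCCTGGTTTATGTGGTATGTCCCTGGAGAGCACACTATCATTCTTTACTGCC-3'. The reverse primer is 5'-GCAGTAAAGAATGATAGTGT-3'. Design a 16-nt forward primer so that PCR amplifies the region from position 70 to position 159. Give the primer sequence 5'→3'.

The reverse primer's reverse complement ACACTATCATTCTTTACTGC matches the template at positions 140–159; the product starts at position 70.
The forward primer is identical to the top strand over positions 70–85: CGTGACTAAGCGTTCC.

5'-CGTGACTAAGCGTTCC-3'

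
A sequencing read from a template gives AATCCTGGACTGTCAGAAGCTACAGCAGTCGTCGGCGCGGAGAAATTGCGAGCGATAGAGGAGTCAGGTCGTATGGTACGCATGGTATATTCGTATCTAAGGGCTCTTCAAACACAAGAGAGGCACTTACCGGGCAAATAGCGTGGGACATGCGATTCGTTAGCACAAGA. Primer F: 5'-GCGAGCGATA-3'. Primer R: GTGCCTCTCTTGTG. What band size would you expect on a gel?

The forward primer matches the template at positions 48–57.
The reverse primer's reverse complement is CACAAGAGAGGCAC, which matches the template at positions 113–126.
Amplicon spans positions 48–126: 79 bp.

79 bp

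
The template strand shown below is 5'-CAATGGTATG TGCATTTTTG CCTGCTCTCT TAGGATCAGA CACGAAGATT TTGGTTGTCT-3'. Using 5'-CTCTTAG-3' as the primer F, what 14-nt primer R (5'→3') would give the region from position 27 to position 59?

5'-GACAACCAAAATCT-3'

The product's 3' end on the top strand is position 59.
The reverse primer anneals to the top strand over positions 46–59, i.e. to AGATTTTGGTTGTC.
Its sequence written 5'→3' is the reverse complement: GACAACCAAAATCT.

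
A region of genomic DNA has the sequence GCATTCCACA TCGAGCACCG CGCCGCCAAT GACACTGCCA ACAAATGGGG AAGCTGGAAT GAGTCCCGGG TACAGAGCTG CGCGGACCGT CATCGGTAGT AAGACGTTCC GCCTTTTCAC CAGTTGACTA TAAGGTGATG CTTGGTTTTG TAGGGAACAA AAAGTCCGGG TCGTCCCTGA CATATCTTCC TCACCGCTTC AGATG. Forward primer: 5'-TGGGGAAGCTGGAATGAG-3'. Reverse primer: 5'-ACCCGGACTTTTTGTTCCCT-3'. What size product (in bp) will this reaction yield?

126 bp

The forward primer matches the template at positions 46–63.
Taking the reverse complement of ACCCGGACTTTTTGTTCCCT gives AGGGAACAAAAAGTCCGGGT, found at positions 152–171 on the template; the primer anneals here to the top strand with its 3' end pointing upstream.
Amplicon spans positions 46–171: 126 bp.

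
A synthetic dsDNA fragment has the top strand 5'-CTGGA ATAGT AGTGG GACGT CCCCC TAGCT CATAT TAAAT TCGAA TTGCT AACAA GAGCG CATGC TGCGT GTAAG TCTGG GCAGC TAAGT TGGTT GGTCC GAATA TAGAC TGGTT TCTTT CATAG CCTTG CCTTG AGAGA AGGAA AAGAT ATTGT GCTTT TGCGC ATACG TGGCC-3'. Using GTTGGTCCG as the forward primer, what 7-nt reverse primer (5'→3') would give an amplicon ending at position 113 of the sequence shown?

5'-CCAGTCT-3'

The forward primer binds at positions 93–101; the product's 3' end on the top strand is position 113.
The reverse primer anneals to the top strand over positions 107–113, i.e. to AGACTGG.
Its sequence written 5'→3' is the reverse complement: CCAGTCT.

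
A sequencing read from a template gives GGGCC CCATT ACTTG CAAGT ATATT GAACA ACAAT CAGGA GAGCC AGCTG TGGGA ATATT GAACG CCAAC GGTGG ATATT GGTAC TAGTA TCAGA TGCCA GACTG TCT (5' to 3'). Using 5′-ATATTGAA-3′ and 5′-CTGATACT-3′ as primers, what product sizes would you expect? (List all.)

74 bp, 39 bp

The forward primer ATATTGAA matches the top strand at positions 21–28, 56–63.
The reverse primer's reverse complement is AGTATCAG, matching at positions 87–94.
Each forward site pairs with the reverse site to give a product ending at position 94: sizes 74, 39 bp.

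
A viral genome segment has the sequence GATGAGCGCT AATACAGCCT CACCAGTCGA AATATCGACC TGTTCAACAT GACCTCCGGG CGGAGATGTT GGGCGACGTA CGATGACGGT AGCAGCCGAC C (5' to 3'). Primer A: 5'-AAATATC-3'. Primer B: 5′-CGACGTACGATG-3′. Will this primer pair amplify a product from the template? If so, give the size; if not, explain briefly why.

Primer A (AAATATC) matches the top strand at positions 30–36 (3' end points downstream).
Primer B (CGACGTACGATG) also matches the top strand directly, at positions 74–85 — its reverse complement CATCGTACGTCG is not present.
Both primers anneal to the bottom strand with 3' ends pointing the same way, so neither can prime synthesis back toward the other.

No product — both primers anneal to the same strand and extend in the same direction.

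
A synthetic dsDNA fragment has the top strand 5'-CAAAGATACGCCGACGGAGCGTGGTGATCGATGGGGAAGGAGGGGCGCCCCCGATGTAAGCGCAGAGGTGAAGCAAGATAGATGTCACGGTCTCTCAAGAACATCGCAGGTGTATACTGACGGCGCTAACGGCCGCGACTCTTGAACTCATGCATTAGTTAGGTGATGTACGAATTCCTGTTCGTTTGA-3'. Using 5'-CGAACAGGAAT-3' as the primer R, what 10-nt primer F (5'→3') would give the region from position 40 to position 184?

The reverse primer's reverse complement ATTCCTGTTCG matches the template at positions 174–184; the product starts at position 40.
The forward primer is identical to the top strand over positions 40–49: GAGGGGCGCC.

5'-GAGGGGCGCC-3'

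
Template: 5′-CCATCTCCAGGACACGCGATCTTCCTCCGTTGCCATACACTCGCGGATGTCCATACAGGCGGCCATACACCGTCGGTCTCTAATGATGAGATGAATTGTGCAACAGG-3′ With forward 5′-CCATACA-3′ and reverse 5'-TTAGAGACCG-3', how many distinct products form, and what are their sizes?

Three products: 51 bp, 33 bp, 21 bp

The forward primer CCATACA matches the top strand at positions 33–39, 51–57, 63–69.
The reverse primer's reverse complement is CGGTCTCTAA, matching at positions 74–83.
Each forward site pairs with the reverse site to give a product ending at position 83: sizes 51, 33, 21 bp.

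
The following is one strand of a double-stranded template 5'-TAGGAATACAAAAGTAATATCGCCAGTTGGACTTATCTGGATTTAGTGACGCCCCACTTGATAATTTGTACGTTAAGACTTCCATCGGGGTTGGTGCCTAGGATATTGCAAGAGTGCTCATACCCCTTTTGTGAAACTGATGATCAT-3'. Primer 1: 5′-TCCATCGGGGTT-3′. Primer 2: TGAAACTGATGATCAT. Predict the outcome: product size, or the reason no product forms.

Primer 1 (TCCATCGGGGTT) matches the top strand at positions 81–92 (3' end points downstream).
Primer 2 (TGAAACTGATGATCAT) also matches the top strand directly, at positions 132–147 — its reverse complement ATGATCATCAGTTTCA is not present.
Both primers anneal to the bottom strand with 3' ends pointing the same way, so neither can prime synthesis back toward the other.

No product — both primers anneal to the same strand and extend in the same direction.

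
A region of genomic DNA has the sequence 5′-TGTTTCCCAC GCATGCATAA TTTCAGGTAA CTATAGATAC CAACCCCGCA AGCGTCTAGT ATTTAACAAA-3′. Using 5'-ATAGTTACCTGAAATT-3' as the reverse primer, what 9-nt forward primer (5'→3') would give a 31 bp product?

5'-TTCCCACGC-3'

The reverse primer's reverse complement AATTTCAGGTAACTAT matches the template at positions 19–34, so the product ends at position 34.
A 31 bp product then starts at position 34 − 31 + 1 = 4.
The forward primer is identical to the top strand there: TTCCCACGC.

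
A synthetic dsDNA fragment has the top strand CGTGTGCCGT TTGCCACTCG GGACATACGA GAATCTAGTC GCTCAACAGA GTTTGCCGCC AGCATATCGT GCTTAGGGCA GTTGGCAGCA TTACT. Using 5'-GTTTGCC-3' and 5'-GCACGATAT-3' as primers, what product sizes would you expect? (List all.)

The forward primer GTTTGCC matches the top strand at positions 9–15, 51–57.
The reverse primer's reverse complement is ATATCGTGC, matching at positions 64–72.
Each forward site pairs with the reverse site to give a product ending at position 72: sizes 64, 22 bp.

64 bp, 22 bp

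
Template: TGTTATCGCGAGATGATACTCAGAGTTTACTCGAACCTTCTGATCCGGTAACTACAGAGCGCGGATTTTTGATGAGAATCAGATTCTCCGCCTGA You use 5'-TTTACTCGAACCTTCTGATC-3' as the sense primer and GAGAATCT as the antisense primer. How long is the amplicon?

The forward primer matches the template at positions 26–45.
Taking the reverse complement of GAGAATCT gives AGATTCTC, found at positions 81–88 on the template; the primer anneals here to the top strand with its 3' end pointing upstream.
The product runs from position 26 to position 88, so its length is 88 − 26 + 1 = 63 bp.

63 bp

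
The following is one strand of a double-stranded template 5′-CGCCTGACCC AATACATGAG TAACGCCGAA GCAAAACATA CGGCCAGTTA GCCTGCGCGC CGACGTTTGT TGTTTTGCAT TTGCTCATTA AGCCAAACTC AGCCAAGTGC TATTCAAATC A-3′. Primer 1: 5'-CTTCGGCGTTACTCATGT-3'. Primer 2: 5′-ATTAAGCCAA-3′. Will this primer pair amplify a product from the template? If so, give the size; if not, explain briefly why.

No product — the primers' 3' ends point away from each other.

Primer 1 (CTTCGGCGTTACTCATGT) has reverse complement ACATGAGTAACGCCGAAG, which matches the top strand at positions 14–31; primer 1 anneals to the top strand there with its 3' end pointing upstream toward position 14.
Primer 2 (ATTAAGCCAA) matches the top strand directly at positions 87–96; it anneals to the bottom strand with its 3' end pointing downstream toward position 96.
The 3' ends diverge (primer 1 extends toward position 1, primer 2 toward position 121), so the primers never converge on a shared product.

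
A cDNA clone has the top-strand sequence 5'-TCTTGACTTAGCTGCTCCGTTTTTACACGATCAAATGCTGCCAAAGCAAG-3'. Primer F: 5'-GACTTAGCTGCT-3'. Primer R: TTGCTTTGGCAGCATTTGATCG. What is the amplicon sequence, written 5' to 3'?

5'-GACTTAGCTGCTCCGTTTTTACACGATCAAATGCTGCCAAAGCAA-3'

The forward primer matches the template at positions 5–16.
Taking the reverse complement of TTGCTTTGGCAGCATTTGATCG gives CGATCAAATGCTGCCAAAGCAA, found at positions 28–49 on the template; the primer anneals here to the top strand with its 3' end pointing upstream.
The product is the template from position 5 through 49 (45 bp).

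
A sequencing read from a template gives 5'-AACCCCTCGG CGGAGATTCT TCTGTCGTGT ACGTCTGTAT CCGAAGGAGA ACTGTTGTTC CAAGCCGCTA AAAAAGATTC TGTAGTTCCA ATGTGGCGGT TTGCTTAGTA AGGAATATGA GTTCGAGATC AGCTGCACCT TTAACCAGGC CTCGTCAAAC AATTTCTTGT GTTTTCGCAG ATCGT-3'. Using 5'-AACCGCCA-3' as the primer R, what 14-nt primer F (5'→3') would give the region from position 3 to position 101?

The reverse primer's reverse complement TGGCGGTT matches the template at positions 94–101; the product starts at position 3.
The forward primer is identical to the top strand over positions 3–16: CCCCTCGGCGGAGA.

5'-CCCCTCGGCGGAGA-3'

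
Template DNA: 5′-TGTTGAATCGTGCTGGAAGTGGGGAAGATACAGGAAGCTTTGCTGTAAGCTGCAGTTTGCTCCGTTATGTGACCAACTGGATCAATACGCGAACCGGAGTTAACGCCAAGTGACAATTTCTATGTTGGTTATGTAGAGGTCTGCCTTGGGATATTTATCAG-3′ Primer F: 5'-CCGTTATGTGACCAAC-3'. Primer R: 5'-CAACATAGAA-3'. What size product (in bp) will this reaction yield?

66 bp

The forward primer matches the template at positions 62–77.
The reverse primer's reverse complement is TTCTATGTTG, which matches the template at positions 118–127.
The product runs from position 62 to position 127, so its length is 127 − 62 + 1 = 66 bp.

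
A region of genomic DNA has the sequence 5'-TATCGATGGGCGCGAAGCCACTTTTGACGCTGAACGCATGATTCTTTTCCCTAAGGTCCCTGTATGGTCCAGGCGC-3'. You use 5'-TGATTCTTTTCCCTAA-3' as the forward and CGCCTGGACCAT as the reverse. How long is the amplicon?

Forward primer TGATTCTTTTCCCTAA is found on the top strand at positions 39–54.
The reverse primer's reverse complement is ATGGTCCAGGCG, which matches the template at positions 64–75.
Product length = (reverse-primer end) − (forward-primer start) + 1 = 75 − 39 + 1 = 37 bp.

37 bp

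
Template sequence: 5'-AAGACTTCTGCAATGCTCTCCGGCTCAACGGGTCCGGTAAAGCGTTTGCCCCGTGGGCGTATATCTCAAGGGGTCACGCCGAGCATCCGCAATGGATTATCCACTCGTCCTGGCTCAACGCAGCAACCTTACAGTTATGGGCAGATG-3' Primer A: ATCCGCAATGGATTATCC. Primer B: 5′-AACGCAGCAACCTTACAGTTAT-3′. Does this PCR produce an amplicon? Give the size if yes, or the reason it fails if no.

Primer A (ATCCGCAATGGATTATCC) matches the top strand at positions 85–102 (3' end points downstream).
Primer B (AACGCAGCAACCTTACAGTTAT) also matches the top strand directly, at positions 117–138 — its reverse complement ATAACTGTAAGGTTGCTGCGTT is not present.
Both primers anneal to the bottom strand with 3' ends pointing the same way, so neither can prime synthesis back toward the other.

No product — both primers anneal to the same strand and extend in the same direction.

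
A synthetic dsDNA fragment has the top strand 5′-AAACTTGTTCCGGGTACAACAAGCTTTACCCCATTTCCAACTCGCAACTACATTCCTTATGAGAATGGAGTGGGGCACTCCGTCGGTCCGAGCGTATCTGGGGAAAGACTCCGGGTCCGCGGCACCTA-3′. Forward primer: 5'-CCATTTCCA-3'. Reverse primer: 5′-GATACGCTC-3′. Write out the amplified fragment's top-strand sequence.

Scanning the template, CCATTTCCA occurs at positions 31–39; this primer anneals to the bottom strand there with its 3' end pointing downstream.
Taking the reverse complement of GATACGCTC gives GAGCGTATC, found at positions 90–98 on the template; the primer anneals here to the top strand with its 3' end pointing upstream.
The product is the template from position 31 through 98 (68 bp).

5'-CCATTTCCAACTCGCAACTACATTCCTTATGAGAATGGAGTGGGGCACTCCGTCGGTCCGAGCGTATC-3'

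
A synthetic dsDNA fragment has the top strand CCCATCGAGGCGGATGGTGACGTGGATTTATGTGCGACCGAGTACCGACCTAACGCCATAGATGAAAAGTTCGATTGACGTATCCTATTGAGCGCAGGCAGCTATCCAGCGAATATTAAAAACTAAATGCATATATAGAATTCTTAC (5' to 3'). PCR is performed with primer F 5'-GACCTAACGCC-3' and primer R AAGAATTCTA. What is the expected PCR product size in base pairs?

Scanning the template, GACCTAACGCC occurs at positions 47–57; this primer anneals to the bottom strand there with its 3' end pointing downstream.
The reverse primer's reverse complement is TAGAATTCTT, which matches the template at positions 136–145.
The product runs from position 47 to position 145, so its length is 145 − 47 + 1 = 99 bp.

99 bp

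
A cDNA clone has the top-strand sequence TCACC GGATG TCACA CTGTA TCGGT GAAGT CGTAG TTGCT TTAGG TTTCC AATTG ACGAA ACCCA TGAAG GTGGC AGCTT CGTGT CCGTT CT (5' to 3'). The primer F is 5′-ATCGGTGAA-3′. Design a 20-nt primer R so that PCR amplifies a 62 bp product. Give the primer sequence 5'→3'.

5'-GAAGCTGCCACCTTCATGGG-3'

The forward primer binds at positions 20–28, so a 62 bp product ends at position 20 + 62 − 1 = 81.
The reverse primer anneals to the top strand over positions 62–81, i.e. to CCCATGAAGGTGGCAGCTTC.
Its sequence written 5'→3' is the reverse complement: GAAGCTGCCACCTTCATGGG.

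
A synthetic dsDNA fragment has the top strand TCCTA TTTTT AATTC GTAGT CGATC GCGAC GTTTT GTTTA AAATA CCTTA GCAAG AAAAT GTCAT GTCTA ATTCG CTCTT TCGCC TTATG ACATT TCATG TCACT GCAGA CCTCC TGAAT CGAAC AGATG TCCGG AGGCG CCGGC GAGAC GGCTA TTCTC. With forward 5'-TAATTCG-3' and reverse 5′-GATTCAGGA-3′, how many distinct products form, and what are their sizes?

The forward primer TAATTCG matches the top strand at positions 10–16, 69–75.
The reverse primer's reverse complement is TCCTGAATC, matching at positions 113–121.
Each forward site pairs with the reverse site to give a product ending at position 121: sizes 112, 53 bp.

Two products: 112 bp, 53 bp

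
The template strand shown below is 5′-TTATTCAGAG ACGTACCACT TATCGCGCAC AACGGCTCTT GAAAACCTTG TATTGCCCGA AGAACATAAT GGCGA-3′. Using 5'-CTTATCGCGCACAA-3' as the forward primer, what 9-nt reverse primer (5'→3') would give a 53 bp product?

The forward primer binds at positions 19–32, so a 53 bp product ends at position 19 + 53 − 1 = 71.
The reverse primer anneals to the top strand over positions 63–71, i.e. to AACATAATG.
Its sequence written 5'→3' is the reverse complement: CATTATGTT.

5'-CATTATGTT-3'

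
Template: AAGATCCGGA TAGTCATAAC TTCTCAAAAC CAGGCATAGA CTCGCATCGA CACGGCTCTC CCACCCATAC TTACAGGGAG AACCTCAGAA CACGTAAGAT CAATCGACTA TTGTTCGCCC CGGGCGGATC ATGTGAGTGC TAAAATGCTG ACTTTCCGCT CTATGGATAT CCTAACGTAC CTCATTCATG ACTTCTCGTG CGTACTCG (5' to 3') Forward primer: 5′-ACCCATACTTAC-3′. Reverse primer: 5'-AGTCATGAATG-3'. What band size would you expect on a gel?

Scanning the template, ACCCATACTTAC occurs at positions 63–74; this primer anneals to the bottom strand there with its 3' end pointing downstream.
Taking the reverse complement of AGTCATGAATG gives CATTCATGACT, found at positions 183–193 on the template; the primer anneals here to the top strand with its 3' end pointing upstream.
The product runs from position 63 to position 193, so its length is 193 − 63 + 1 = 131 bp.

131 bp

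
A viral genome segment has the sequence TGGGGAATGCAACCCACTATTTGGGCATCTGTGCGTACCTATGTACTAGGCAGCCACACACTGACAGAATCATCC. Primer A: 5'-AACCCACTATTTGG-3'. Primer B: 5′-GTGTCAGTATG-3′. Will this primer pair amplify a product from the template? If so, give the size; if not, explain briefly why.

No product — primer B has no binding site in the template.

Primer B (GTGTCAGTATG) does not match the top strand, and its reverse complement CATACTGACAC does not match either.
With no annealing site for primer B, no amplification occurs.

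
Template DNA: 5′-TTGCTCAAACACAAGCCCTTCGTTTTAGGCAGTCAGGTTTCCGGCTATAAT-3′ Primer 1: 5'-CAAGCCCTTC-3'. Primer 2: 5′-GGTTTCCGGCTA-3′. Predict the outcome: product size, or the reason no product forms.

No product — both primers anneal to the same strand and extend in the same direction.

Primer 1 (CAAGCCCTTC) matches the top strand at positions 12–21 (3' end points downstream).
Primer 2 (GGTTTCCGGCTA) also matches the top strand directly, at positions 36–47 — its reverse complement TAGCCGGAAACC is not present.
Both primers anneal to the bottom strand with 3' ends pointing the same way, so neither can prime synthesis back toward the other.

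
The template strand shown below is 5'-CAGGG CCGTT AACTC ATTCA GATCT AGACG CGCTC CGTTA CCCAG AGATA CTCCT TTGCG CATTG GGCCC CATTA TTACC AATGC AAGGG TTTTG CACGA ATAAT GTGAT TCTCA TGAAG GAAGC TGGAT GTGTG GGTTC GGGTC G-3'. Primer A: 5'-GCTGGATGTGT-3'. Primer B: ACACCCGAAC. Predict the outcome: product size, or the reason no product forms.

Primer B (ACACCCGAAC) does not match the top strand, and its reverse complement GTTCGGGTGT does not match either.
With no annealing site for primer B, no amplification occurs.

No product — primer B has no binding site in the template.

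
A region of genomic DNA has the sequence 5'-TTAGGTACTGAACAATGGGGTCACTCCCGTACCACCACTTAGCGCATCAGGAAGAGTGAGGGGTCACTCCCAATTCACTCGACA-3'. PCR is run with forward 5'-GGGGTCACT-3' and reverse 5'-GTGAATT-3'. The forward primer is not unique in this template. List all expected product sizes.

The forward primer GGGGTCACT matches the top strand at positions 17–25, 60–68.
The reverse primer's reverse complement is AATTCAC, matching at positions 72–78.
Each forward site pairs with the reverse site to give a product ending at position 78: sizes 62, 19 bp.

62 bp, 19 bp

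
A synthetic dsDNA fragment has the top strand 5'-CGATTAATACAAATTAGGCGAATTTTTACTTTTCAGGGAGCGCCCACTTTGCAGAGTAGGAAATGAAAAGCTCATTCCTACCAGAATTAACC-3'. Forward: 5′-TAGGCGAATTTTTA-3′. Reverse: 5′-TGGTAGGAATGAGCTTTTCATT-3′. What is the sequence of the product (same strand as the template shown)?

Scanning the template, TAGGCGAATTTTTA occurs at positions 15–28; this primer anneals to the bottom strand there with its 3' end pointing downstream.
Taking the reverse complement of TGGTAGGAATGAGCTTTTCATT gives AATGAAAAGCTCATTCCTACCA, found at positions 62–83 on the template; the primer anneals here to the top strand with its 3' end pointing upstream.
The product is the template from position 15 through 83 (69 bp).

5'-TAGGCGAATTTTTACTTTTCAGGGAGCGCCCACTTTGCAGAGTAGGAAATGAAAAGCTCATTCCTACCA-3'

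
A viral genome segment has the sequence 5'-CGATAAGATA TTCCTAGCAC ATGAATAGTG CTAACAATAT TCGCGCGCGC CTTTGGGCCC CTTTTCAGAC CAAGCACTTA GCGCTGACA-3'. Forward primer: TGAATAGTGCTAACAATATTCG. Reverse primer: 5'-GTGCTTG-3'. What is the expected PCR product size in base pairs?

56 bp

The forward primer matches the template at positions 22–43.
Taking the reverse complement of GTGCTTG gives CAAGCAC, found at positions 71–77 on the template; the primer anneals here to the top strand with its 3' end pointing upstream.
Amplicon spans positions 22–77: 56 bp.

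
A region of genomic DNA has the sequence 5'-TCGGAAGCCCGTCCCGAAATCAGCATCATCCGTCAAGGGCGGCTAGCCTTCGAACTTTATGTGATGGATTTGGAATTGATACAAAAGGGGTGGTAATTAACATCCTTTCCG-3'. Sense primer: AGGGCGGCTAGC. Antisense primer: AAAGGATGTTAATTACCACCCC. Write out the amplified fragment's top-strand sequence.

Scanning the template, AGGGCGGCTAGC occurs at positions 36–47; this primer anneals to the bottom strand there with its 3' end pointing downstream.
Taking the reverse complement of AAAGGATGTTAATTACCACCCC gives GGGGTGGTAATTAACATCCTTT, found at positions 87–108 on the template; the primer anneals here to the top strand with its 3' end pointing upstream.
The product is the template from position 36 through 108 (73 bp).

5'-AGGGCGGCTAGCCTTCGAACTTTATGTGATGGATTTGGAATTGATACAAAAGGGGTGGTAATTAACATCCTTT-3'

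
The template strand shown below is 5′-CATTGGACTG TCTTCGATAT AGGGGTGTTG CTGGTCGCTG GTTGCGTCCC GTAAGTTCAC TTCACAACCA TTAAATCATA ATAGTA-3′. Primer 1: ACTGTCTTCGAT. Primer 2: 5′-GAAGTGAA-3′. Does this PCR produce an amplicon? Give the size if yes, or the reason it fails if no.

Primer 1 (ACTGTCTTCGAT) matches the top strand at positions 7–18; it acts as a forward primer.
Primer 2's reverse complement is TTCACTTC, matching the top strand at positions 56–63; it acts as a reverse primer.
The 3' ends face each other across positions 7–63, giving a 57 bp product.

Yes — a 57 bp product.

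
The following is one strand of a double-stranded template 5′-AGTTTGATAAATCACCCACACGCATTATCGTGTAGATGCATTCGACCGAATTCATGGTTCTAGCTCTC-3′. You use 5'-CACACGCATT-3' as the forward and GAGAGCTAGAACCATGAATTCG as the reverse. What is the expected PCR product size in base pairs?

Forward primer CACACGCATT is found on the top strand at positions 17–26.
Taking the reverse complement of GAGAGCTAGAACCATGAATTCG gives CGAATTCATGGTTCTAGCTCTC, found at positions 47–68 on the template; the primer anneals here to the top strand with its 3' end pointing upstream.
Amplicon spans positions 17–68: 52 bp.

52 bp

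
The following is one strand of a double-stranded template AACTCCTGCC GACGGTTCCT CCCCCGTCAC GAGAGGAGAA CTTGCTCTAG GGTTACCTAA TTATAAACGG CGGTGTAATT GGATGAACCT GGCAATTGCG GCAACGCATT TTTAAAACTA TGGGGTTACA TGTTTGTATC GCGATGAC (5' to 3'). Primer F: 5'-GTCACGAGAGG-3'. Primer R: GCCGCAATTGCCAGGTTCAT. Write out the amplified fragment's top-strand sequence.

5'-GTCACGAGAGGAGAACTTGCTCTAGGGTTACCTAATTATAAACGGCGGTGTAATTGGATGAACCTGGCAATTGCGGC-3'

Scanning the template, GTCACGAGAGG occurs at positions 26–36; this primer anneals to the bottom strand there with its 3' end pointing downstream.
Reverse complement of the reverse primer: ATGAACCTGGCAATTGCGGC. This occurs on the top strand at positions 83–102.
The product is the template from position 26 through 102 (77 bp).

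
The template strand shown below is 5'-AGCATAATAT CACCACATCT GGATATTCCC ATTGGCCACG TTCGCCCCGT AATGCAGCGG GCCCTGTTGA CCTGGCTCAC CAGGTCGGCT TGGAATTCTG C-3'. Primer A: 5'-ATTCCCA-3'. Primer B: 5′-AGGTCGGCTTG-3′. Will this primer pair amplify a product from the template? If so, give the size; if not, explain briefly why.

No product — both primers anneal to the same strand and extend in the same direction.

Primer A (ATTCCCA) matches the top strand at positions 25–31 (3' end points downstream).
Primer B (AGGTCGGCTTG) also matches the top strand directly, at positions 82–92 — its reverse complement CAAGCCGACCT is not present.
Both primers anneal to the bottom strand with 3' ends pointing the same way, so neither can prime synthesis back toward the other.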